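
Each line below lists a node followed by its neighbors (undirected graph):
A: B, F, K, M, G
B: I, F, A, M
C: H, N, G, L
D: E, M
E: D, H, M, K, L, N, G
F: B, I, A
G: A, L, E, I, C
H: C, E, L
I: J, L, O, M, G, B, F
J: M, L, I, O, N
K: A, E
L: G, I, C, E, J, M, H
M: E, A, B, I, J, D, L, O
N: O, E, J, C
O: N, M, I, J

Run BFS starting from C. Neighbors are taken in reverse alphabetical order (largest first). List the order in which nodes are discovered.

Visit C; enqueue N, L, H, G → queue [N, L, H, G]
Visit N; enqueue O, J, E → queue [L, H, G, O, J, E]
Visit L; enqueue M, I → queue [H, G, O, J, E, M, I]
Visit H → queue [G, O, J, E, M, I]
Visit G; enqueue A → queue [O, J, E, M, I, A]
Visit O → queue [J, E, M, I, A]
Visit J → queue [E, M, I, A]
Visit E; enqueue K, D → queue [M, I, A, K, D]
Visit M; enqueue B → queue [I, A, K, D, B]
Visit I; enqueue F → queue [A, K, D, B, F]
Visit A → queue [K, D, B, F]
Visit K → queue [D, B, F]
Visit D → queue [B, F]
Visit B → queue [F]
Visit F → queue []

C -> N -> L -> H -> G -> O -> J -> E -> M -> I -> A -> K -> D -> B -> F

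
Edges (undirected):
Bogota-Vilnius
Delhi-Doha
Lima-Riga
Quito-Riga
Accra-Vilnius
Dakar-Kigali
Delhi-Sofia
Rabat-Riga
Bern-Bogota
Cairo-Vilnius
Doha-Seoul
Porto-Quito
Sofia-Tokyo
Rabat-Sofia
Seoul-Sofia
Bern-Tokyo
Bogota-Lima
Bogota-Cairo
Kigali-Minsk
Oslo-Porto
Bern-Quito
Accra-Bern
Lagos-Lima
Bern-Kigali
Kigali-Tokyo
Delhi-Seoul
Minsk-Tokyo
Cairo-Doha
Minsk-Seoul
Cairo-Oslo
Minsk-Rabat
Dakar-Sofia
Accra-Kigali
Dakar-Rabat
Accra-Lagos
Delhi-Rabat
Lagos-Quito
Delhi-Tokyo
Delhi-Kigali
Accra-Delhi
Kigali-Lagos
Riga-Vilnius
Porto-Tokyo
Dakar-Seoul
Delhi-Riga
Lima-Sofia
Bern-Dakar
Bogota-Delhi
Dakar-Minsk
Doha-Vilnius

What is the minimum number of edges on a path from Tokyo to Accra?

2

Level 0: Tokyo
Level 1: Bern, Delhi, Kigali, Minsk, Porto, Sofia
Level 2: Accra, Bogota, Dakar, Doha, Lagos, Lima, Oslo, Quito, Rabat, Riga, Seoul
Level 3: Cairo, Vilnius
Accra first appears at level 2.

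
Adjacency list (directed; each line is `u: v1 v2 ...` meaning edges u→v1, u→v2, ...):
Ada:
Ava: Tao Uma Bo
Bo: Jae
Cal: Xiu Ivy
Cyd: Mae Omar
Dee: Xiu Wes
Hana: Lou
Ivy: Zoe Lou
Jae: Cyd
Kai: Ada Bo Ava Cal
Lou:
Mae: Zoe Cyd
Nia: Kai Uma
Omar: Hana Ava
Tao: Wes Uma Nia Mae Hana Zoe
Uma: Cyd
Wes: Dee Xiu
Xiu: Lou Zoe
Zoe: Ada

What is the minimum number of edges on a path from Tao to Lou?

Level 0: Tao
Level 1: Hana, Mae, Nia, Uma, Wes, Zoe
Level 2: Ada, Cyd, Dee, Kai, Lou, Xiu
Level 3: Ava, Bo, Cal, Omar
Level 4: Ivy, Jae
Lou first appears at level 2.

2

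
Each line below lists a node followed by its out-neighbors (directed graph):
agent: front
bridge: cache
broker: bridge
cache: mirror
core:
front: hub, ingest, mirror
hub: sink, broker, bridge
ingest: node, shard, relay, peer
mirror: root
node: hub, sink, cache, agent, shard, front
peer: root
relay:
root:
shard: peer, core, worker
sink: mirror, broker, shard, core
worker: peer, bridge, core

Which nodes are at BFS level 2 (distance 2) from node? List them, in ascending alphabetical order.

Level 0: node
Level 1: agent, cache, front, hub, shard, sink
Level 2: bridge, broker, core, ingest, mirror, peer, worker
Level 3: relay, root

bridge, broker, core, ingest, mirror, peer, worker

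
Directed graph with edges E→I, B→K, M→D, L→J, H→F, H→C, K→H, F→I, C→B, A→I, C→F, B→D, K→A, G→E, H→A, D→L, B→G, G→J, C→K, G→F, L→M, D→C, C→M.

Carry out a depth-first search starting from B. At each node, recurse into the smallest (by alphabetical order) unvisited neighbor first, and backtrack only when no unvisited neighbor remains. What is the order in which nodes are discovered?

Visit B
B → D
D → C
C → F
F → I
C → K
K → A
K → H
C → M
D → L
L → J
B → G
G → E

B D C F I K A H M L J G E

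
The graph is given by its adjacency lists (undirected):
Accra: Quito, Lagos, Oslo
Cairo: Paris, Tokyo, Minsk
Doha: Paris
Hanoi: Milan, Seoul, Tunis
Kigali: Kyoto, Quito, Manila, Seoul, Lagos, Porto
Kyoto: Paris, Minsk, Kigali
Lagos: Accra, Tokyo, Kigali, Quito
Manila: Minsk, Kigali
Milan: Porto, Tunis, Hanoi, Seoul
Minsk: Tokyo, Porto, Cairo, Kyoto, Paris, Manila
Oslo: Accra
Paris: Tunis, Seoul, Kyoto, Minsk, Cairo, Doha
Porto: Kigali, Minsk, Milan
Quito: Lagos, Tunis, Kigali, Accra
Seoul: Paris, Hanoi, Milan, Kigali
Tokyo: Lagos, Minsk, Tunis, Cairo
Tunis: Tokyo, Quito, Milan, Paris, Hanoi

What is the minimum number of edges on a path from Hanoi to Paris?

Level 0: Hanoi
Level 1: Milan, Seoul, Tunis
Level 2: Kigali, Paris, Porto, Quito, Tokyo
Level 3: Accra, Cairo, Doha, Kyoto, Lagos, Manila, Minsk
Level 4: Oslo
Paris first appears at level 2.

2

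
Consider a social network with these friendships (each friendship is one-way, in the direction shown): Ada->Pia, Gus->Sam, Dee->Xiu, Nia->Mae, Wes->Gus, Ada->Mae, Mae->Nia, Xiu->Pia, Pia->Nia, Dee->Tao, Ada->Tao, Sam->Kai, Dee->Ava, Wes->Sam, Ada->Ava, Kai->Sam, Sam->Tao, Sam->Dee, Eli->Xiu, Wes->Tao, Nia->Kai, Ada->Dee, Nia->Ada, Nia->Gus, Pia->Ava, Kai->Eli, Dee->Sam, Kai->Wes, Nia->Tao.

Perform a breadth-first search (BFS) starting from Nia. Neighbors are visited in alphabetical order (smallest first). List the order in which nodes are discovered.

Nia, Ada, Gus, Kai, Mae, Tao, Ava, Dee, Pia, Sam, Eli, Wes, Xiu

Visit Nia; enqueue Ada, Gus, Kai, Mae, Tao → queue [Ada, Gus, Kai, Mae, Tao]
Visit Ada; enqueue Ava, Dee, Pia → queue [Gus, Kai, Mae, Tao, Ava, Dee, Pia]
Visit Gus; enqueue Sam → queue [Kai, Mae, Tao, Ava, Dee, Pia, Sam]
Visit Kai; enqueue Eli, Wes → queue [Mae, Tao, Ava, Dee, Pia, Sam, Eli, Wes]
Visit Mae → queue [Tao, Ava, Dee, Pia, Sam, Eli, Wes]
Visit Tao → queue [Ava, Dee, Pia, Sam, Eli, Wes]
Visit Ava → queue [Dee, Pia, Sam, Eli, Wes]
Visit Dee; enqueue Xiu → queue [Pia, Sam, Eli, Wes, Xiu]
Visit Pia → queue [Sam, Eli, Wes, Xiu]
Visit Sam → queue [Eli, Wes, Xiu]
Visit Eli → queue [Wes, Xiu]
Visit Wes → queue [Xiu]
Visit Xiu → queue []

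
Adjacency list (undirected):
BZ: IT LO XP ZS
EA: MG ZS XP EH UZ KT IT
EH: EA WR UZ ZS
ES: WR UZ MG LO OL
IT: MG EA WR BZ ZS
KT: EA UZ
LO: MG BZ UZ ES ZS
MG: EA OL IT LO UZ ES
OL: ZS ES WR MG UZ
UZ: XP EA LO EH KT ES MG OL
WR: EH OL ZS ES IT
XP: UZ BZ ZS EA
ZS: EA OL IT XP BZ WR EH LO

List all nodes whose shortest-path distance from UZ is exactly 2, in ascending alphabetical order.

Level 0: UZ
Level 1: EA, EH, ES, KT, LO, MG, OL, XP
Level 2: BZ, IT, WR, ZS

BZ, IT, WR, ZS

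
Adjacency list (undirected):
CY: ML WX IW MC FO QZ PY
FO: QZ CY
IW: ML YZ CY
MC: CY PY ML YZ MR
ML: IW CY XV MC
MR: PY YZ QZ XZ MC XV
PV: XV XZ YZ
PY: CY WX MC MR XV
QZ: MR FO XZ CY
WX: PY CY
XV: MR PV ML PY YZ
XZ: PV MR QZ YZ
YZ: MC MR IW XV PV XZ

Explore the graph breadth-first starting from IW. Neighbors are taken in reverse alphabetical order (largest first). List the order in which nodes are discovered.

Visit IW; enqueue YZ, ML, CY → queue [YZ, ML, CY]
Visit YZ; enqueue XZ, XV, PV, MR, MC → queue [ML, CY, XZ, XV, PV, MR, MC]
Visit ML → queue [CY, XZ, XV, PV, MR, MC]
Visit CY; enqueue WX, QZ, PY, FO → queue [XZ, XV, PV, MR, MC, WX, QZ, PY, FO]
Visit XZ → queue [XV, PV, MR, MC, WX, QZ, PY, FO]
Visit XV → queue [PV, MR, MC, WX, QZ, PY, FO]
Visit PV → queue [MR, MC, WX, QZ, PY, FO]
Visit MR → queue [MC, WX, QZ, PY, FO]
Visit MC → queue [WX, QZ, PY, FO]
Visit WX → queue [QZ, PY, FO]
Visit QZ → queue [PY, FO]
Visit PY → queue [FO]
Visit FO → queue []

IW -> YZ -> ML -> CY -> XZ -> XV -> PV -> MR -> MC -> WX -> QZ -> PY -> FO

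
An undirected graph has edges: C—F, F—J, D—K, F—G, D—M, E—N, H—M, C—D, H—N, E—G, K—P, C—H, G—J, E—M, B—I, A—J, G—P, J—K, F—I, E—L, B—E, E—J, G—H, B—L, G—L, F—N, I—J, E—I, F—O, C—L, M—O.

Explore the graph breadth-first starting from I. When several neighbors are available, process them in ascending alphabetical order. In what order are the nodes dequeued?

I -> B -> E -> F -> J -> L -> G -> M -> N -> C -> O -> A -> K -> H -> P -> D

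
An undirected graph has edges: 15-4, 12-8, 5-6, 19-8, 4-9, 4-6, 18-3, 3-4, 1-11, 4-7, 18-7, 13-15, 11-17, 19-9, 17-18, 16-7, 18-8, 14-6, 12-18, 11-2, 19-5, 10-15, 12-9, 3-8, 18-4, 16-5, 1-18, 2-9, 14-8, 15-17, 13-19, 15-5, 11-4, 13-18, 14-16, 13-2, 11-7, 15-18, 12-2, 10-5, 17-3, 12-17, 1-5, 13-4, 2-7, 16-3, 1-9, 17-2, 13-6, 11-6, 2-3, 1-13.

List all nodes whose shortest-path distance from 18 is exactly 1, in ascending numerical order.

1, 3, 4, 7, 8, 12, 13, 15, 17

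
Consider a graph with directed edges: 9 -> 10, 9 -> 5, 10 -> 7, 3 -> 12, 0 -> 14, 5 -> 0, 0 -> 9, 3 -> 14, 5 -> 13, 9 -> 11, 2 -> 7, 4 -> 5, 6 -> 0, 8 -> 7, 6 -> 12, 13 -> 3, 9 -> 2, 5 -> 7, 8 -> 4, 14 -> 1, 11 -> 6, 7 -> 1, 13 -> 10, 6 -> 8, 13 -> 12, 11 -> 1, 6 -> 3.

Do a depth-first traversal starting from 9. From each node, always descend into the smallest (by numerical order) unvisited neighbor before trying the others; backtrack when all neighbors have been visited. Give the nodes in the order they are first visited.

9 -> 2 -> 7 -> 1 -> 5 -> 0 -> 14 -> 13 -> 3 -> 12 -> 10 -> 11 -> 6 -> 8 -> 4

Visit 9
9 → 2
2 → 7
7 → 1
9 → 5
5 → 0
0 → 14
5 → 13
13 → 3
3 → 12
13 → 10
9 → 11
11 → 6
6 → 8
8 → 4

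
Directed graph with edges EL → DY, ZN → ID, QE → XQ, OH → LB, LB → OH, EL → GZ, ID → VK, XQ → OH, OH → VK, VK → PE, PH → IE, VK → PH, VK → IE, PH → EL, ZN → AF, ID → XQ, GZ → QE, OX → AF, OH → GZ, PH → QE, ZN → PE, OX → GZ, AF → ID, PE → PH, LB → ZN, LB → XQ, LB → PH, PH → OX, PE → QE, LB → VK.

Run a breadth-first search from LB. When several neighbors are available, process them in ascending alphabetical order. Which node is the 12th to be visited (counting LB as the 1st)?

Visit LB; enqueue OH, PH, VK, XQ, ZN → queue [OH, PH, VK, XQ, ZN]
Visit OH; enqueue GZ → queue [PH, VK, XQ, ZN, GZ]
Visit PH; enqueue EL, IE, OX, QE → queue [VK, XQ, ZN, GZ, EL, IE, OX, QE]
Visit VK; enqueue PE → queue [XQ, ZN, GZ, EL, IE, OX, QE, PE]
Visit XQ → queue [ZN, GZ, EL, IE, OX, QE, PE]
Visit ZN; enqueue AF, ID → queue [GZ, EL, IE, OX, QE, PE, AF, ID]
Visit GZ → queue [EL, IE, OX, QE, PE, AF, ID]
Visit EL; enqueue DY → queue [IE, OX, QE, PE, AF, ID, DY]
Visit IE → queue [OX, QE, PE, AF, ID, DY]
Visit OX → queue [QE, PE, AF, ID, DY]
Visit QE → queue [PE, AF, ID, DY]
Visit PE → queue [AF, ID, DY]
Visit AF → queue [ID, DY]
Visit ID → queue [DY]
Visit DY → queue []

Visit order: LB, OH, PH, VK, XQ, ZN, GZ, EL, IE, OX, QE, PE, AF, ID, DY

PE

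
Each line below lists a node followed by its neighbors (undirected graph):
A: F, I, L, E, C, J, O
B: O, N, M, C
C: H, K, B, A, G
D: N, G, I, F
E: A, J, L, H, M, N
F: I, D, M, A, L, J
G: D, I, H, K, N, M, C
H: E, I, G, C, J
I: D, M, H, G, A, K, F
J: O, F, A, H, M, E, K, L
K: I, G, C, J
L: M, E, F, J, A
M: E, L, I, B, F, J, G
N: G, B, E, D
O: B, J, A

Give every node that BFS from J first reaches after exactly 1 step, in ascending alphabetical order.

Level 0: J
Level 1: A, E, F, H, K, L, M, O
Level 2: B, C, D, G, I, N

A, E, F, H, K, L, M, O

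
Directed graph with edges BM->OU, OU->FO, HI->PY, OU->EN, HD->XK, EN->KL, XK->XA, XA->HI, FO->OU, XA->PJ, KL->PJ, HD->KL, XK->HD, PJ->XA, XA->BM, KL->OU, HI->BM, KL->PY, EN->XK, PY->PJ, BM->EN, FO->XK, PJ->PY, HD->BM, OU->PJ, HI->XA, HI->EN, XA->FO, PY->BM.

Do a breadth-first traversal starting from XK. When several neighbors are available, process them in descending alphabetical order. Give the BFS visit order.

XK -> XA -> HD -> PJ -> HI -> FO -> BM -> KL -> PY -> EN -> OU

Visit XK; enqueue XA, HD → queue [XA, HD]
Visit XA; enqueue PJ, HI, FO, BM → queue [HD, PJ, HI, FO, BM]
Visit HD; enqueue KL → queue [PJ, HI, FO, BM, KL]
Visit PJ; enqueue PY → queue [HI, FO, BM, KL, PY]
Visit HI; enqueue EN → queue [FO, BM, KL, PY, EN]
Visit FO; enqueue OU → queue [BM, KL, PY, EN, OU]
Visit BM → queue [KL, PY, EN, OU]
Visit KL → queue [PY, EN, OU]
Visit PY → queue [EN, OU]
Visit EN → queue [OU]
Visit OU → queue []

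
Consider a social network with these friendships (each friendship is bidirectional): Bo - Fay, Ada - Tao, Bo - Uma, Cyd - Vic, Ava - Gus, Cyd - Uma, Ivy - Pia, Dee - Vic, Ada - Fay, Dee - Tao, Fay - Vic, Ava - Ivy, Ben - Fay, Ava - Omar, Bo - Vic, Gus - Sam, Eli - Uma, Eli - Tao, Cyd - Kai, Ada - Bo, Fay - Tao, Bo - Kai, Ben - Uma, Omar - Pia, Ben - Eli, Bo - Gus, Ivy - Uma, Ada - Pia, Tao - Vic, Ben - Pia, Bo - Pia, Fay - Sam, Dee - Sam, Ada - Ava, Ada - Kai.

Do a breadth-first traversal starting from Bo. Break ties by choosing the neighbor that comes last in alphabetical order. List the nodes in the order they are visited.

Visit Bo; enqueue Vic, Uma, Pia, Kai, Gus, Fay, Ada → queue [Vic, Uma, Pia, Kai, Gus, Fay, Ada]
Visit Vic; enqueue Tao, Dee, Cyd → queue [Uma, Pia, Kai, Gus, Fay, Ada, Tao, Dee, Cyd]
Visit Uma; enqueue Ivy, Eli, Ben → queue [Pia, Kai, Gus, Fay, Ada, Tao, Dee, Cyd, Ivy, Eli, Ben]
Visit Pia; enqueue Omar → queue [Kai, Gus, Fay, Ada, Tao, Dee, Cyd, Ivy, Eli, Ben, Omar]
Visit Kai → queue [Gus, Fay, Ada, Tao, Dee, Cyd, Ivy, Eli, Ben, Omar]
Visit Gus; enqueue Sam, Ava → queue [Fay, Ada, Tao, Dee, Cyd, Ivy, Eli, Ben, Omar, Sam, Ava]
Visit Fay → queue [Ada, Tao, Dee, Cyd, Ivy, Eli, Ben, Omar, Sam, Ava]
Visit Ada → queue [Tao, Dee, Cyd, Ivy, Eli, Ben, Omar, Sam, Ava]
Visit Tao → queue [Dee, Cyd, Ivy, Eli, Ben, Omar, Sam, Ava]
Visit Dee → queue [Cyd, Ivy, Eli, Ben, Omar, Sam, Ava]
Visit Cyd → queue [Ivy, Eli, Ben, Omar, Sam, Ava]
Visit Ivy → queue [Eli, Ben, Omar, Sam, Ava]
Visit Eli → queue [Ben, Omar, Sam, Ava]
Visit Ben → queue [Omar, Sam, Ava]
Visit Omar → queue [Sam, Ava]
Visit Sam → queue [Ava]
Visit Ava → queue []

Bo, Vic, Uma, Pia, Kai, Gus, Fay, Ada, Tao, Dee, Cyd, Ivy, Eli, Ben, Omar, Sam, Ava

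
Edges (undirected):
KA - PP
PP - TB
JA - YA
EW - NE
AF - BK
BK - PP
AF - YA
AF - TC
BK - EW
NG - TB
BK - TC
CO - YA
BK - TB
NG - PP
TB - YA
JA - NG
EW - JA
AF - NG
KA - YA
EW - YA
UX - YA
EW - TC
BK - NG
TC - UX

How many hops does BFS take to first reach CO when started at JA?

2

Level 0: JA
Level 1: EW, NG, YA
Level 2: AF, BK, CO, KA, NE, PP, TB, TC, UX
CO first appears at level 2.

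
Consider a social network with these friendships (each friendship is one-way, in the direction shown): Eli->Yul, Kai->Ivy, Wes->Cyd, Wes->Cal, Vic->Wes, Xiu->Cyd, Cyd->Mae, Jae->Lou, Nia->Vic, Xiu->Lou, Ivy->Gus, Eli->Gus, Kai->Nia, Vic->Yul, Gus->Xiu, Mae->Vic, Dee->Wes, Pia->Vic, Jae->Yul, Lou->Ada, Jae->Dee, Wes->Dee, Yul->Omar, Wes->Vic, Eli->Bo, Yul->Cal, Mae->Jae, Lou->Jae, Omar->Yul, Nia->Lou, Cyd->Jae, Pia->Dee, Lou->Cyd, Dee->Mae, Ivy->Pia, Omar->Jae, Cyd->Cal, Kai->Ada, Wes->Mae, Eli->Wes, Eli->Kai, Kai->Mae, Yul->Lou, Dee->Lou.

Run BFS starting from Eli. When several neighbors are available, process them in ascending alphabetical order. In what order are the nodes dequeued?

Eli, Bo, Gus, Kai, Wes, Yul, Xiu, Ada, Ivy, Mae, Nia, Cal, Cyd, Dee, Vic, Lou, Omar, Pia, Jae

Visit Eli; enqueue Bo, Gus, Kai, Wes, Yul → queue [Bo, Gus, Kai, Wes, Yul]
Visit Bo → queue [Gus, Kai, Wes, Yul]
Visit Gus; enqueue Xiu → queue [Kai, Wes, Yul, Xiu]
Visit Kai; enqueue Ada, Ivy, Mae, Nia → queue [Wes, Yul, Xiu, Ada, Ivy, Mae, Nia]
Visit Wes; enqueue Cal, Cyd, Dee, Vic → queue [Yul, Xiu, Ada, Ivy, Mae, Nia, Cal, Cyd, Dee, Vic]
Visit Yul; enqueue Lou, Omar → queue [Xiu, Ada, Ivy, Mae, Nia, Cal, Cyd, Dee, Vic, Lou, Omar]
Visit Xiu → queue [Ada, Ivy, Mae, Nia, Cal, Cyd, Dee, Vic, Lou, Omar]
Visit Ada → queue [Ivy, Mae, Nia, Cal, Cyd, Dee, Vic, Lou, Omar]
Visit Ivy; enqueue Pia → queue [Mae, Nia, Cal, Cyd, Dee, Vic, Lou, Omar, Pia]
Visit Mae; enqueue Jae → queue [Nia, Cal, Cyd, Dee, Vic, Lou, Omar, Pia, Jae]
Visit Nia → queue [Cal, Cyd, Dee, Vic, Lou, Omar, Pia, Jae]
Visit Cal → queue [Cyd, Dee, Vic, Lou, Omar, Pia, Jae]
Visit Cyd → queue [Dee, Vic, Lou, Omar, Pia, Jae]
Visit Dee → queue [Vic, Lou, Omar, Pia, Jae]
Visit Vic → queue [Lou, Omar, Pia, Jae]
Visit Lou → queue [Omar, Pia, Jae]
Visit Omar → queue [Pia, Jae]
Visit Pia → queue [Jae]
Visit Jae → queue []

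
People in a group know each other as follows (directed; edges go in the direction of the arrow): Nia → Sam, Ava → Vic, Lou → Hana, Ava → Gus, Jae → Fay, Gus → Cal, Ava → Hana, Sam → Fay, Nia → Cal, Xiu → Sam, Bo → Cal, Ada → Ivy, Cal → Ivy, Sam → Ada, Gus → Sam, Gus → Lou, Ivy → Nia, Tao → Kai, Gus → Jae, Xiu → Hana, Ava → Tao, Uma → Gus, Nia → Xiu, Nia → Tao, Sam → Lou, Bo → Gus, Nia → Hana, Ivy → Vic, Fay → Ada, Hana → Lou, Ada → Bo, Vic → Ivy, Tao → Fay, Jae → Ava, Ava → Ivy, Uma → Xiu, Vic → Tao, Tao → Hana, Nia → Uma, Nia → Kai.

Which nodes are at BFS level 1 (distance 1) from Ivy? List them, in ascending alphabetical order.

Nia, Vic

Level 0: Ivy
Level 1: Nia, Vic
Level 2: Cal, Hana, Kai, Sam, Tao, Uma, Xiu
Level 3: Ada, Fay, Gus, Lou
Level 4: Bo, Jae
Level 5: Ava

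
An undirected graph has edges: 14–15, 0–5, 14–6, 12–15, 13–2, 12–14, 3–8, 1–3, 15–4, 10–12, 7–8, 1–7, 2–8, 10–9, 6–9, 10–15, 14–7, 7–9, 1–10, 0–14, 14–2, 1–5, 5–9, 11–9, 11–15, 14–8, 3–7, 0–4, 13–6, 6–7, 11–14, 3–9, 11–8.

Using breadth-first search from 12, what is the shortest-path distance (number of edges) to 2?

Level 0: 12
Level 1: 10, 14, 15
Level 2: 0, 1, 2, 4, 6, 7, 8, 9, 11
Level 3: 3, 5, 13
2 first appears at level 2.

2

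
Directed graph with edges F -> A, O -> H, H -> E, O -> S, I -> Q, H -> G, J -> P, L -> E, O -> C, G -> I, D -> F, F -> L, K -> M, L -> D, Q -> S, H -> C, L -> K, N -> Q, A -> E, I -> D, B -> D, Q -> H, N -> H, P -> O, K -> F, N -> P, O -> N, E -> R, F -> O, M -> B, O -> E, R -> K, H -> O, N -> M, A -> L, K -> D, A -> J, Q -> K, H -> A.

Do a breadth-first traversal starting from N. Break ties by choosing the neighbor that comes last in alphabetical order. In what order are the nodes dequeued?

N, Q, P, M, H, S, K, O, B, G, E, C, A, F, D, I, R, L, J

Visit N; enqueue Q, P, M, H → queue [Q, P, M, H]
Visit Q; enqueue S, K → queue [P, M, H, S, K]
Visit P; enqueue O → queue [M, H, S, K, O]
Visit M; enqueue B → queue [H, S, K, O, B]
Visit H; enqueue G, E, C, A → queue [S, K, O, B, G, E, C, A]
Visit S → queue [K, O, B, G, E, C, A]
Visit K; enqueue F, D → queue [O, B, G, E, C, A, F, D]
Visit O → queue [B, G, E, C, A, F, D]
Visit B → queue [G, E, C, A, F, D]
Visit G; enqueue I → queue [E, C, A, F, D, I]
Visit E; enqueue R → queue [C, A, F, D, I, R]
Visit C → queue [A, F, D, I, R]
Visit A; enqueue L, J → queue [F, D, I, R, L, J]
Visit F → queue [D, I, R, L, J]
Visit D → queue [I, R, L, J]
Visit I → queue [R, L, J]
Visit R → queue [L, J]
Visit L → queue [J]
Visit J → queue []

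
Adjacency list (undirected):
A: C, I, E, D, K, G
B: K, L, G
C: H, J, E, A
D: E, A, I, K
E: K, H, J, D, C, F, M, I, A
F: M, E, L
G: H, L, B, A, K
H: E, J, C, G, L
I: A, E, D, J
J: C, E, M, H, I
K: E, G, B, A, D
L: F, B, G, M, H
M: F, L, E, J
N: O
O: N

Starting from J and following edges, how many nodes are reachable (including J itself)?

13

BFS from J visits: J, C, E, M, H, I, A, K, D, F, L, G, B
Reachable nodes: 13 of 15 total.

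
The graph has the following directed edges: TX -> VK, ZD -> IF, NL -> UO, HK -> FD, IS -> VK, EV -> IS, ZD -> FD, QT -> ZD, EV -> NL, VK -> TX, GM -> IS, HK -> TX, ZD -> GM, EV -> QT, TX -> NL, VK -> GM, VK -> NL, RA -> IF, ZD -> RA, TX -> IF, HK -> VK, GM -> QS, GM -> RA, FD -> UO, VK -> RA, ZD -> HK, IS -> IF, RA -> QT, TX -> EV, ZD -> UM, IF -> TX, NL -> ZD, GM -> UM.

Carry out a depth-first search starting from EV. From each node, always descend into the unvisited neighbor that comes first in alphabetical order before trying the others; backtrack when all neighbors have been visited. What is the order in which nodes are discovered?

Visit EV
EV → IS
IS → IF
IF → TX
TX → NL
NL → UO
NL → ZD
ZD → FD
ZD → GM
GM → QS
GM → RA
RA → QT
GM → UM
ZD → HK
HK → VK

EV, IS, IF, TX, NL, UO, ZD, FD, GM, QS, RA, QT, UM, HK, VK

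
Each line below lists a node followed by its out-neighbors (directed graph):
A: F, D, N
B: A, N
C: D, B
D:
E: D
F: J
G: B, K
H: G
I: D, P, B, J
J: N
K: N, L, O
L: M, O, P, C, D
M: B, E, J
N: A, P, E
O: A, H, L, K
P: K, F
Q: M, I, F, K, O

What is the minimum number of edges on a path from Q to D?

2

Level 0: Q
Level 1: F, I, K, M, O
Level 2: A, B, D, E, H, J, L, N, P
Level 3: C, G
D first appears at level 2.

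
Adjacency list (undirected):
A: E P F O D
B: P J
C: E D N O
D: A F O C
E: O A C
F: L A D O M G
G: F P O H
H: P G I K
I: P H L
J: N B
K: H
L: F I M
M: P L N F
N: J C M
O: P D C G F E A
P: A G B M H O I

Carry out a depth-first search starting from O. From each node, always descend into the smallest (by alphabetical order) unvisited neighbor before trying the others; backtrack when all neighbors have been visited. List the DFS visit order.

Visit O
O → A
A → D
D → C
C → E
C → N
N → J
J → B
B → P
P → G
G → F
F → L
L → I
I → H
H → K
L → M

O, A, D, C, E, N, J, B, P, G, F, L, I, H, K, M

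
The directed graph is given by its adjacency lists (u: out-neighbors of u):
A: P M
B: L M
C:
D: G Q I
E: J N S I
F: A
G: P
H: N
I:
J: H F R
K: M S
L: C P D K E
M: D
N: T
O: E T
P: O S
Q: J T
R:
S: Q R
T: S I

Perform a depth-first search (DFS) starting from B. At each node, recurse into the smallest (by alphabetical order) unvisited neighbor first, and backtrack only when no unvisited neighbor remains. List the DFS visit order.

Visit B
B → L
L → C
L → D
D → G
G → P
P → O
O → E
E → I
E → J
J → F
F → A
A → M
J → H
H → N
N → T
T → S
S → Q
S → R
L → K

B, L, C, D, G, P, O, E, I, J, F, A, M, H, N, T, S, Q, R, K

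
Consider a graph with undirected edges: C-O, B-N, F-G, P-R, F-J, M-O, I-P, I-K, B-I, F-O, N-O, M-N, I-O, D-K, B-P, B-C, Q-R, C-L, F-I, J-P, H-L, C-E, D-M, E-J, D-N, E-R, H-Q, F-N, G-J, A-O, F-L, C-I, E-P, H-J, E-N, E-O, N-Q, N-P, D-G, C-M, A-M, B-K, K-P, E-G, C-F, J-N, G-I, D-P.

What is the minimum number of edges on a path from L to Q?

2

Level 0: L
Level 1: C, F, H
Level 2: B, E, G, I, J, M, N, O, Q
Level 3: A, D, K, P, R
Q first appears at level 2.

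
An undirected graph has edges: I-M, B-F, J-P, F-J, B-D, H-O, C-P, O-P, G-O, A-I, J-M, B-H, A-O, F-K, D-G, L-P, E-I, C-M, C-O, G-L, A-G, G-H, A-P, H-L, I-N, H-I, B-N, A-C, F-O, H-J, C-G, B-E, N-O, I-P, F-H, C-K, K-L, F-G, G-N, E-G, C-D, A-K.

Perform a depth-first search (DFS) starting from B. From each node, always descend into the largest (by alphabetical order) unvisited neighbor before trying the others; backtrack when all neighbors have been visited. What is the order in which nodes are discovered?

B N O P L K F J M I H G E D C A

Visit B
B → N
N → O
O → P
P → L
L → K
K → F
F → J
J → M
M → I
I → H
H → G
G → E
G → D
D → C
C → A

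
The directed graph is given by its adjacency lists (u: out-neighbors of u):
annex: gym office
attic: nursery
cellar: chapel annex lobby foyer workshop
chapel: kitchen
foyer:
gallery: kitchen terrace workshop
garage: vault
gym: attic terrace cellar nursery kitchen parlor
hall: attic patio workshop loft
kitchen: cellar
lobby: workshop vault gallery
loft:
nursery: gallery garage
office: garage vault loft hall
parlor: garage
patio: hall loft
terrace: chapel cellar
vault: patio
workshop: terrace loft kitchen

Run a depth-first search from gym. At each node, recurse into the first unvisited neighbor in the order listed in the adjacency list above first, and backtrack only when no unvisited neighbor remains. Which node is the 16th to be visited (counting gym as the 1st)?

Visit gym
gym → attic
attic → nursery
nursery → gallery
gallery → kitchen
kitchen → cellar
cellar → chapel
cellar → annex
annex → office
office → garage
garage → vault
vault → patio
patio → hall
hall → workshop
workshop → terrace
workshop → loft
cellar → lobby
cellar → foyer
gym → parlor

Visit order: gym, attic, nursery, gallery, kitchen, cellar, chapel, annex, office, garage, vault, patio, hall, workshop, terrace, loft, lobby, foyer, parlor

loft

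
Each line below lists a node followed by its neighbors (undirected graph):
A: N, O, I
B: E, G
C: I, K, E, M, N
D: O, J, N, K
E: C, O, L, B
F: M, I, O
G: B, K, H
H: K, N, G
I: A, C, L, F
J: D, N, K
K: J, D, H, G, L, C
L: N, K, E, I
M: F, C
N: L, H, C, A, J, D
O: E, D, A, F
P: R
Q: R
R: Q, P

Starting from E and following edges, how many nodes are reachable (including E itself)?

BFS from E visits: E, C, O, L, B, I, K, M, N, D, A, F, G, J, H
Reachable nodes: 15 of 18 total.

15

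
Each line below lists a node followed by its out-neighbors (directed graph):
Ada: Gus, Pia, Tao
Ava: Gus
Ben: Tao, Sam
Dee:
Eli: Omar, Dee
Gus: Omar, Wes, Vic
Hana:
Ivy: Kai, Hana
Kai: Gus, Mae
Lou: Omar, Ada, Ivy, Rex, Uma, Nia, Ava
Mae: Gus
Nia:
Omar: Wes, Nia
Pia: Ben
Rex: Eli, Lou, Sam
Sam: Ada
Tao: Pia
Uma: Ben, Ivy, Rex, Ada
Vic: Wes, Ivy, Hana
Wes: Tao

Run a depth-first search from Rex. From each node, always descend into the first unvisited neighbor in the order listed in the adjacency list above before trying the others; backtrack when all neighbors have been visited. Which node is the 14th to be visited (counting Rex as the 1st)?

Mae

Visit Rex
Rex → Eli
Eli → Omar
Omar → Wes
Wes → Tao
Tao → Pia
Pia → Ben
Ben → Sam
Sam → Ada
Ada → Gus
Gus → Vic
Vic → Ivy
Ivy → Kai
Kai → Mae
Ivy → Hana
Omar → Nia
Eli → Dee
Rex → Lou
Lou → Uma
Lou → Ava

Visit order: Rex, Eli, Omar, Wes, Tao, Pia, Ben, Sam, Ada, Gus, Vic, Ivy, Kai, Mae, Hana, Nia, Dee, Lou, Uma, Ava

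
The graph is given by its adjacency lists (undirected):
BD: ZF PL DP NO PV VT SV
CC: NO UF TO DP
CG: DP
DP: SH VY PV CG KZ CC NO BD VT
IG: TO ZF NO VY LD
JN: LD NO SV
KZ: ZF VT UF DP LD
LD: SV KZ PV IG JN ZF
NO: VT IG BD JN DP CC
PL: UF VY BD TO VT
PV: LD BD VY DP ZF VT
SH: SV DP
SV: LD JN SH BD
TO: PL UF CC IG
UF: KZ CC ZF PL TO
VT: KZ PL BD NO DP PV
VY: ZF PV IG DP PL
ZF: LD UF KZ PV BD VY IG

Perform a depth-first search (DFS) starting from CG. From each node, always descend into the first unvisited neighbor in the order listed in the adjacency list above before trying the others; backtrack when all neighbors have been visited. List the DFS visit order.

CG, DP, SH, SV, LD, KZ, ZF, UF, CC, NO, VT, PL, VY, PV, BD, IG, TO, JN

Visit CG
CG → DP
DP → SH
SH → SV
SV → LD
LD → KZ
KZ → ZF
ZF → UF
UF → CC
CC → NO
NO → VT
VT → PL
PL → VY
VY → PV
PV → BD
VY → IG
IG → TO
NO → JN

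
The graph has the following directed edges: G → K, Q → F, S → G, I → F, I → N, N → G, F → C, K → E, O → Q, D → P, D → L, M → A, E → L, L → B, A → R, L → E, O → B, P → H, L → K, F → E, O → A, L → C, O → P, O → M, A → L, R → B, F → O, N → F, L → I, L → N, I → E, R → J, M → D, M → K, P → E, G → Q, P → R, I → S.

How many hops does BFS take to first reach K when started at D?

Level 0: D
Level 1: L, P
Level 2: B, C, E, H, I, K, N, R
Level 3: F, G, J, S
Level 4: O, Q
Level 5: A, M
K first appears at level 2.

2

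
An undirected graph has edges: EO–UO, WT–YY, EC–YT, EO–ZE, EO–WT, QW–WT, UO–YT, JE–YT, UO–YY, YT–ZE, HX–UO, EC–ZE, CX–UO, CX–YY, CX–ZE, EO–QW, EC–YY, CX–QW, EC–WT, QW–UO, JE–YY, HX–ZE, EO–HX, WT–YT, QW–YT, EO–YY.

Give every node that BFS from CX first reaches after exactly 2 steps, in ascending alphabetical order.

EC, EO, HX, JE, WT, YT

Level 0: CX
Level 1: QW, UO, YY, ZE
Level 2: EC, EO, HX, JE, WT, YT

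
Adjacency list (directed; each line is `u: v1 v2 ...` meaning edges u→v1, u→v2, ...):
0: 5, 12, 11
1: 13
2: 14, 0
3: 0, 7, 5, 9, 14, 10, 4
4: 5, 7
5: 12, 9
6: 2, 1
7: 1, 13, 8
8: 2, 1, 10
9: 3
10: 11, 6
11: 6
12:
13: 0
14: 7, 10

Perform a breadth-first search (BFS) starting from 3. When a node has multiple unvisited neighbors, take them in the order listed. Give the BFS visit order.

3, 0, 7, 5, 9, 14, 10, 4, 12, 11, 1, 13, 8, 6, 2

Visit 3; enqueue 0, 7, 5, 9, 14, 10, 4 → queue [0, 7, 5, 9, 14, 10, 4]
Visit 0; enqueue 12, 11 → queue [7, 5, 9, 14, 10, 4, 12, 11]
Visit 7; enqueue 1, 13, 8 → queue [5, 9, 14, 10, 4, 12, 11, 1, 13, 8]
Visit 5 → queue [9, 14, 10, 4, 12, 11, 1, 13, 8]
Visit 9 → queue [14, 10, 4, 12, 11, 1, 13, 8]
Visit 14 → queue [10, 4, 12, 11, 1, 13, 8]
Visit 10; enqueue 6 → queue [4, 12, 11, 1, 13, 8, 6]
Visit 4 → queue [12, 11, 1, 13, 8, 6]
Visit 12 → queue [11, 1, 13, 8, 6]
Visit 11 → queue [1, 13, 8, 6]
Visit 1 → queue [13, 8, 6]
Visit 13 → queue [8, 6]
Visit 8; enqueue 2 → queue [6, 2]
Visit 6 → queue [2]
Visit 2 → queue []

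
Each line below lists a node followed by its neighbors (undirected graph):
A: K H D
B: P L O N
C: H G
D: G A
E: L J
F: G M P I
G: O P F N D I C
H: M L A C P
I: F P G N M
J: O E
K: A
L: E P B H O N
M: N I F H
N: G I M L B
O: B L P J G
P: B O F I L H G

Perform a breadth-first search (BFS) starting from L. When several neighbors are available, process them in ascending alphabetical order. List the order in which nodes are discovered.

L, B, E, H, N, O, P, J, A, C, M, G, I, F, D, K

Visit L; enqueue B, E, H, N, O, P → queue [B, E, H, N, O, P]
Visit B → queue [E, H, N, O, P]
Visit E; enqueue J → queue [H, N, O, P, J]
Visit H; enqueue A, C, M → queue [N, O, P, J, A, C, M]
Visit N; enqueue G, I → queue [O, P, J, A, C, M, G, I]
Visit O → queue [P, J, A, C, M, G, I]
Visit P; enqueue F → queue [J, A, C, M, G, I, F]
Visit J → queue [A, C, M, G, I, F]
Visit A; enqueue D, K → queue [C, M, G, I, F, D, K]
Visit C → queue [M, G, I, F, D, K]
Visit M → queue [G, I, F, D, K]
Visit G → queue [I, F, D, K]
Visit I → queue [F, D, K]
Visit F → queue [D, K]
Visit D → queue [K]
Visit K → queue []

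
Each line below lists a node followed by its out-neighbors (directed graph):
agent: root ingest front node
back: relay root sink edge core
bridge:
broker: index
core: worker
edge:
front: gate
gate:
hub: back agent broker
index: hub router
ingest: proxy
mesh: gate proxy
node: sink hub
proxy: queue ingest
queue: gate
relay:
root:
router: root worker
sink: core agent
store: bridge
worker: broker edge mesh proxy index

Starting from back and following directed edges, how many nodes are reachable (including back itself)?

BFS from back visits: back, relay, root, sink, edge, core, agent, worker, ingest, front, node, broker, mesh, proxy, index, gate, hub, queue, router
Reachable nodes: 19 of 21 total.

19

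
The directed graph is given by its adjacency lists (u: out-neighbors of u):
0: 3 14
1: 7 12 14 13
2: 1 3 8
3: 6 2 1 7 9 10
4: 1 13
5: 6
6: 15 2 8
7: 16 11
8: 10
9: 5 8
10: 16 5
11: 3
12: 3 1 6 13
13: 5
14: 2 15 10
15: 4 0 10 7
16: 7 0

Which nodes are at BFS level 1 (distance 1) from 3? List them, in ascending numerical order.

1, 2, 6, 7, 9, 10

Level 0: 3
Level 1: 1, 2, 6, 7, 9, 10
Level 2: 5, 8, 11, 12, 13, 14, 15, 16
Level 3: 0, 4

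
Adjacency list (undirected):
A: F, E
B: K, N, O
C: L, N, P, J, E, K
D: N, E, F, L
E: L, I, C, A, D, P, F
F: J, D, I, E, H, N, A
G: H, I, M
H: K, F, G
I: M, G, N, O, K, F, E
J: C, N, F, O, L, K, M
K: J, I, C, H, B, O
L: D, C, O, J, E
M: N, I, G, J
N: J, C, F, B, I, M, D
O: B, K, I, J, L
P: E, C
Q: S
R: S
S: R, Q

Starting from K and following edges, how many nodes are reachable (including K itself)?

16

BFS from K visits: K, J, I, C, H, B, O, N, F, L, M, G, E, P, D, A
Reachable nodes: 16 of 19 total.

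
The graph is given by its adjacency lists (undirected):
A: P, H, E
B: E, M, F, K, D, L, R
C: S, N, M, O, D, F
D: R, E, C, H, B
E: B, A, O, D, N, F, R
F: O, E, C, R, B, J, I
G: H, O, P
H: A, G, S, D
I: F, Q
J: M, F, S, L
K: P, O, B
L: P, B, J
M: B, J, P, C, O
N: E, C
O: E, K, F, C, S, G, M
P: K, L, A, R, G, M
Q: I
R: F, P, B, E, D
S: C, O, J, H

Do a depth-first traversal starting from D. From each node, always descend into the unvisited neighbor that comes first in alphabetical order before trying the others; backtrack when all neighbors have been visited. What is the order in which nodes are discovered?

D, B, E, A, H, G, O, C, F, I, Q, J, L, P, K, M, R, S, N

Visit D
D → B
B → E
E → A
A → H
H → G
G → O
O → C
C → F
F → I
I → Q
F → J
J → L
L → P
P → K
P → M
P → R
J → S
C → N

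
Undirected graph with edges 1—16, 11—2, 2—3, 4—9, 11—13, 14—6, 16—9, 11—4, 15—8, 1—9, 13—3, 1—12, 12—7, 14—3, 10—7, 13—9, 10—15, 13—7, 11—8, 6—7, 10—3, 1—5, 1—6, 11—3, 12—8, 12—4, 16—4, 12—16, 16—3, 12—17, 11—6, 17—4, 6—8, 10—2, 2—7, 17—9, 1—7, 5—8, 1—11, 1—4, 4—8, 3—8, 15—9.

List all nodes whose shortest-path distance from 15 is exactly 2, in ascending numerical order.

Level 0: 15
Level 1: 8, 9, 10
Level 2: 1, 2, 3, 4, 5, 6, 7, 11, 12, 13, 16, 17
Level 3: 14

1, 2, 3, 4, 5, 6, 7, 11, 12, 13, 16, 17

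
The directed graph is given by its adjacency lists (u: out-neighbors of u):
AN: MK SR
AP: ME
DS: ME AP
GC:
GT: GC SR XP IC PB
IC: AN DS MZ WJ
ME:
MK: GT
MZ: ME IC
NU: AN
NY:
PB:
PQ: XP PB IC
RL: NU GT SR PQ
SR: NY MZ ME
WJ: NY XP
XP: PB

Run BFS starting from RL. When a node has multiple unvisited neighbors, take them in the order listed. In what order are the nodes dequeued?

Visit RL; enqueue NU, GT, SR, PQ → queue [NU, GT, SR, PQ]
Visit NU; enqueue AN → queue [GT, SR, PQ, AN]
Visit GT; enqueue GC, XP, IC, PB → queue [SR, PQ, AN, GC, XP, IC, PB]
Visit SR; enqueue NY, MZ, ME → queue [PQ, AN, GC, XP, IC, PB, NY, MZ, ME]
Visit PQ → queue [AN, GC, XP, IC, PB, NY, MZ, ME]
Visit AN; enqueue MK → queue [GC, XP, IC, PB, NY, MZ, ME, MK]
Visit GC → queue [XP, IC, PB, NY, MZ, ME, MK]
Visit XP → queue [IC, PB, NY, MZ, ME, MK]
Visit IC; enqueue DS, WJ → queue [PB, NY, MZ, ME, MK, DS, WJ]
Visit PB → queue [NY, MZ, ME, MK, DS, WJ]
Visit NY → queue [MZ, ME, MK, DS, WJ]
Visit MZ → queue [ME, MK, DS, WJ]
Visit ME → queue [MK, DS, WJ]
Visit MK → queue [DS, WJ]
Visit DS; enqueue AP → queue [WJ, AP]
Visit WJ → queue [AP]
Visit AP → queue []

RL → NU → GT → SR → PQ → AN → GC → XP → IC → PB → NY → MZ → ME → MK → DS → WJ → AP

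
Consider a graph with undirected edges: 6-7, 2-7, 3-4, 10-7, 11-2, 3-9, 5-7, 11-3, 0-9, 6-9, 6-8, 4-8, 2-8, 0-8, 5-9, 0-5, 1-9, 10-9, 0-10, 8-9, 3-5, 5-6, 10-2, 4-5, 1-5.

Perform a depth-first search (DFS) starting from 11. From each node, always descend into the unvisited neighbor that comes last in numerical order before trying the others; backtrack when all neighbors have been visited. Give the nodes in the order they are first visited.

11 -> 3 -> 9 -> 10 -> 7 -> 6 -> 8 -> 4 -> 5 -> 1 -> 0 -> 2

Visit 11
11 → 3
3 → 9
9 → 10
10 → 7
7 → 6
6 → 8
8 → 4
4 → 5
5 → 1
5 → 0
8 → 2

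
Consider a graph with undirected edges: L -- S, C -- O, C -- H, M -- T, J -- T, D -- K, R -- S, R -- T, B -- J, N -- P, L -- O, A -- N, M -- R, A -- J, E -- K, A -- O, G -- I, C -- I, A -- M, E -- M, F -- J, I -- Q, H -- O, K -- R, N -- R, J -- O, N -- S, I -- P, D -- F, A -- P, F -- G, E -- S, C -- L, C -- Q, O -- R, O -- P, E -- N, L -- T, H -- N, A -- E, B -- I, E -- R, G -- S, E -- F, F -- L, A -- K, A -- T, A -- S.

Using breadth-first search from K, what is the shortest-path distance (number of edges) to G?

3

Level 0: K
Level 1: A, D, E, R
Level 2: F, J, M, N, O, P, S, T
Level 3: B, C, G, H, I, L
Level 4: Q
G first appears at level 3.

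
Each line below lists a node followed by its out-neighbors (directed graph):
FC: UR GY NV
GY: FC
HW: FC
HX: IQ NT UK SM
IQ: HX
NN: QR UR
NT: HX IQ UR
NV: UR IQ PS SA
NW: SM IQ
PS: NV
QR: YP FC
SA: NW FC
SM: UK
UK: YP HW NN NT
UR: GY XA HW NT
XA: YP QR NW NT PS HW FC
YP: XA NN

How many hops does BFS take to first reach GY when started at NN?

Level 0: NN
Level 1: QR, UR
Level 2: FC, GY, HW, NT, XA, YP
Level 3: HX, IQ, NV, NW, PS
Level 4: SA, SM, UK
GY first appears at level 2.

2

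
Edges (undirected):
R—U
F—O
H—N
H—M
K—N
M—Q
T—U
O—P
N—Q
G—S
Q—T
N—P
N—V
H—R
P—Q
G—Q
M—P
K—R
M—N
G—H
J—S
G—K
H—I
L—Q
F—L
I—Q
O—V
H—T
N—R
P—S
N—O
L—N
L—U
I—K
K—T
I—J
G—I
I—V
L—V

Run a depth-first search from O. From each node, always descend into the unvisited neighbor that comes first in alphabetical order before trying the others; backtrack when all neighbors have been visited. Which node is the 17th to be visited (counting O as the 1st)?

Visit O
O → F
F → L
L → N
N → H
H → G
G → I
I → J
J → S
S → P
P → M
M → Q
Q → T
T → K
K → R
R → U
I → V

Visit order: O, F, L, N, H, G, I, J, S, P, M, Q, T, K, R, U, V

V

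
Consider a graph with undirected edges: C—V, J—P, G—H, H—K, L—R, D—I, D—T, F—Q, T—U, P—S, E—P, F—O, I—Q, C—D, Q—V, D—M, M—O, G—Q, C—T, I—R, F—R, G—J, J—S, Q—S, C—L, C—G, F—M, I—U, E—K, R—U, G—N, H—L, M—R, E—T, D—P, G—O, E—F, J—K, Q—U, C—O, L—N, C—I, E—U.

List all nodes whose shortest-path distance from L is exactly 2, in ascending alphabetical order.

D, F, G, I, K, M, O, T, U, V

Level 0: L
Level 1: C, H, N, R
Level 2: D, F, G, I, K, M, O, T, U, V
Level 3: E, J, P, Q
Level 4: S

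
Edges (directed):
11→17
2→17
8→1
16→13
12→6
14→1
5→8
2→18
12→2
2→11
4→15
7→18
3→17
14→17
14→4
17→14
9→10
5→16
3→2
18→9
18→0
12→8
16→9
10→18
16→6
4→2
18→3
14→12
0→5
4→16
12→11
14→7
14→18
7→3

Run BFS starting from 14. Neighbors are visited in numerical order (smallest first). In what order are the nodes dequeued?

14 -> 1 -> 4 -> 7 -> 12 -> 17 -> 18 -> 2 -> 15 -> 16 -> 3 -> 6 -> 8 -> 11 -> 0 -> 9 -> 13 -> 5 -> 10

Visit 14; enqueue 1, 4, 7, 12, 17, 18 → queue [1, 4, 7, 12, 17, 18]
Visit 1 → queue [4, 7, 12, 17, 18]
Visit 4; enqueue 2, 15, 16 → queue [7, 12, 17, 18, 2, 15, 16]
Visit 7; enqueue 3 → queue [12, 17, 18, 2, 15, 16, 3]
Visit 12; enqueue 6, 8, 11 → queue [17, 18, 2, 15, 16, 3, 6, 8, 11]
Visit 17 → queue [18, 2, 15, 16, 3, 6, 8, 11]
Visit 18; enqueue 0, 9 → queue [2, 15, 16, 3, 6, 8, 11, 0, 9]
Visit 2 → queue [15, 16, 3, 6, 8, 11, 0, 9]
Visit 15 → queue [16, 3, 6, 8, 11, 0, 9]
Visit 16; enqueue 13 → queue [3, 6, 8, 11, 0, 9, 13]
Visit 3 → queue [6, 8, 11, 0, 9, 13]
Visit 6 → queue [8, 11, 0, 9, 13]
Visit 8 → queue [11, 0, 9, 13]
Visit 11 → queue [0, 9, 13]
Visit 0; enqueue 5 → queue [9, 13, 5]
Visit 9; enqueue 10 → queue [13, 5, 10]
Visit 13 → queue [5, 10]
Visit 5 → queue [10]
Visit 10 → queue []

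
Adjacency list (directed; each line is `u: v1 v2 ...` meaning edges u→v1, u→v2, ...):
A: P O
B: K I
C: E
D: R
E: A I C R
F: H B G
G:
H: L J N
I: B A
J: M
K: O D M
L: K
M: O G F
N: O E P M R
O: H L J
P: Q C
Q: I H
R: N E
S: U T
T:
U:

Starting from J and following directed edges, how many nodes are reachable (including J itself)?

18

BFS from J visits: J, M, O, G, F, H, L, B, N, K, I, E, P, R, D, A, C, Q
Reachable nodes: 18 of 21 total.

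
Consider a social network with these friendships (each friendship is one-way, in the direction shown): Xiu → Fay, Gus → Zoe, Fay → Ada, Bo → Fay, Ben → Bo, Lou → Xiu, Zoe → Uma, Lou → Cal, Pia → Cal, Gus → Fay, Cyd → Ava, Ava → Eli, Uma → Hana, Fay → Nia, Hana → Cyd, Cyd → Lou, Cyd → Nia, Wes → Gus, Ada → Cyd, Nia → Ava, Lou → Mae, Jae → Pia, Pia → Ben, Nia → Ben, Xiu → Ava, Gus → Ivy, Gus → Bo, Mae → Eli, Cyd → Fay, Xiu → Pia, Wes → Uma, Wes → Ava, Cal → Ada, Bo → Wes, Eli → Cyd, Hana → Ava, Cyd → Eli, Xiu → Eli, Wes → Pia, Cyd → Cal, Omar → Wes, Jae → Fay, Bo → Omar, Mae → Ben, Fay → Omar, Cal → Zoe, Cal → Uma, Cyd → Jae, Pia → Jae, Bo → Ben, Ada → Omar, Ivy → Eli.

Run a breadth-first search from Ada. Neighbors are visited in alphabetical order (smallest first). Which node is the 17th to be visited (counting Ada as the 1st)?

Ben

Visit Ada; enqueue Cyd, Omar → queue [Cyd, Omar]
Visit Cyd; enqueue Ava, Cal, Eli, Fay, Jae, Lou, Nia → queue [Omar, Ava, Cal, Eli, Fay, Jae, Lou, Nia]
Visit Omar; enqueue Wes → queue [Ava, Cal, Eli, Fay, Jae, Lou, Nia, Wes]
Visit Ava → queue [Cal, Eli, Fay, Jae, Lou, Nia, Wes]
Visit Cal; enqueue Uma, Zoe → queue [Eli, Fay, Jae, Lou, Nia, Wes, Uma, Zoe]
Visit Eli → queue [Fay, Jae, Lou, Nia, Wes, Uma, Zoe]
Visit Fay → queue [Jae, Lou, Nia, Wes, Uma, Zoe]
Visit Jae; enqueue Pia → queue [Lou, Nia, Wes, Uma, Zoe, Pia]
Visit Lou; enqueue Mae, Xiu → queue [Nia, Wes, Uma, Zoe, Pia, Mae, Xiu]
Visit Nia; enqueue Ben → queue [Wes, Uma, Zoe, Pia, Mae, Xiu, Ben]
Visit Wes; enqueue Gus → queue [Uma, Zoe, Pia, Mae, Xiu, Ben, Gus]
Visit Uma; enqueue Hana → queue [Zoe, Pia, Mae, Xiu, Ben, Gus, Hana]
Visit Zoe → queue [Pia, Mae, Xiu, Ben, Gus, Hana]
Visit Pia → queue [Mae, Xiu, Ben, Gus, Hana]
Visit Mae → queue [Xiu, Ben, Gus, Hana]
Visit Xiu → queue [Ben, Gus, Hana]
Visit Ben; enqueue Bo → queue [Gus, Hana, Bo]
Visit Gus; enqueue Ivy → queue [Hana, Bo, Ivy]
Visit Hana → queue [Bo, Ivy]
Visit Bo → queue [Ivy]
Visit Ivy → queue []

Visit order: Ada, Cyd, Omar, Ava, Cal, Eli, Fay, Jae, Lou, Nia, Wes, Uma, Zoe, Pia, Mae, Xiu, Ben, Gus, Hana, Bo, Ivy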